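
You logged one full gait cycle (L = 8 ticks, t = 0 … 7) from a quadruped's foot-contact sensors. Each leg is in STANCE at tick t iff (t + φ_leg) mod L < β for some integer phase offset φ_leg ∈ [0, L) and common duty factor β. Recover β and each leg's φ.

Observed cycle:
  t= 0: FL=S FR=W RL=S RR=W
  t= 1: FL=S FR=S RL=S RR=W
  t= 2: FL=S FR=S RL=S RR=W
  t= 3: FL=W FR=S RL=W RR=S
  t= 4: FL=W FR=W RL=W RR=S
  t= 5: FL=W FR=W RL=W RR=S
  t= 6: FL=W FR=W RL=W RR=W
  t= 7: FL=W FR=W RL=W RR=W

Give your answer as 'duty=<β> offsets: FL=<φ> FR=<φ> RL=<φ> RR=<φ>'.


duty β = stance ticks per leg = 3
FL: stance ticks = 3; W→S at t=0 → φ=0
FR: stance ticks = 3; W→S at t=1 → φ=7
RL: stance ticks = 3; W→S at t=0 → φ=0
RR: stance ticks = 3; W→S at t=3 → φ=5

duty=3 offsets: FL=0 FR=7 RL=0 RR=5


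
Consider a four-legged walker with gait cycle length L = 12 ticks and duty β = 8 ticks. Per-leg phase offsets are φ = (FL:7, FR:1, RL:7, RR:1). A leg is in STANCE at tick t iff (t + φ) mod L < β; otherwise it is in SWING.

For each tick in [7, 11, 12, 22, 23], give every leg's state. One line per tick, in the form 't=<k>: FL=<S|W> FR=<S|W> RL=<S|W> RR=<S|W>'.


t=7: FL=S FR=W RL=S RR=W
t=11: FL=S FR=S RL=S RR=S
t=12: FL=S FR=S RL=S RR=S
t=22: FL=S FR=W RL=S RR=W
t=23: FL=S FR=S RL=S RR=S

t=7: phase=(2,8,2,8) vs β=8 → FL=S FR=W RL=S RR=W
t=11: phase=(6,0,6,0) vs β=8 → FL=S FR=S RL=S RR=S
t=12: phase=(7,1,7,1) vs β=8 → FL=S FR=S RL=S RR=S
t=22: phase=(5,11,5,11) vs β=8 → FL=S FR=W RL=S RR=W
t=23: phase=(6,0,6,0) vs β=8 → FL=S FR=S RL=S RR=S


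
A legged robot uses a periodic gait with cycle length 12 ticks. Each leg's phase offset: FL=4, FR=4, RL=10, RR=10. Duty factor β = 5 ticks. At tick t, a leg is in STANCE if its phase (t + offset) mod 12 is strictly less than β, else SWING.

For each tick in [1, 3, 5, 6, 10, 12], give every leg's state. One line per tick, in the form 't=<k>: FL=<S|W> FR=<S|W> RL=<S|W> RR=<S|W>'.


t=1: FL=W FR=W RL=W RR=W
t=3: FL=W FR=W RL=S RR=S
t=5: FL=W FR=W RL=S RR=S
t=6: FL=W FR=W RL=S RR=S
t=10: FL=S FR=S RL=W RR=W
t=12: FL=S FR=S RL=W RR=W

t=1: phase=(5,5,11,11) vs β=5 → FL=W FR=W RL=W RR=W
t=3: phase=(7,7,1,1) vs β=5 → FL=W FR=W RL=S RR=S
t=5: phase=(9,9,3,3) vs β=5 → FL=W FR=W RL=S RR=S
t=6: phase=(10,10,4,4) vs β=5 → FL=W FR=W RL=S RR=S
t=10: phase=(2,2,8,8) vs β=5 → FL=S FR=S RL=W RR=W
t=12: phase=(4,4,10,10) vs β=5 → FL=S FR=S RL=W RR=W


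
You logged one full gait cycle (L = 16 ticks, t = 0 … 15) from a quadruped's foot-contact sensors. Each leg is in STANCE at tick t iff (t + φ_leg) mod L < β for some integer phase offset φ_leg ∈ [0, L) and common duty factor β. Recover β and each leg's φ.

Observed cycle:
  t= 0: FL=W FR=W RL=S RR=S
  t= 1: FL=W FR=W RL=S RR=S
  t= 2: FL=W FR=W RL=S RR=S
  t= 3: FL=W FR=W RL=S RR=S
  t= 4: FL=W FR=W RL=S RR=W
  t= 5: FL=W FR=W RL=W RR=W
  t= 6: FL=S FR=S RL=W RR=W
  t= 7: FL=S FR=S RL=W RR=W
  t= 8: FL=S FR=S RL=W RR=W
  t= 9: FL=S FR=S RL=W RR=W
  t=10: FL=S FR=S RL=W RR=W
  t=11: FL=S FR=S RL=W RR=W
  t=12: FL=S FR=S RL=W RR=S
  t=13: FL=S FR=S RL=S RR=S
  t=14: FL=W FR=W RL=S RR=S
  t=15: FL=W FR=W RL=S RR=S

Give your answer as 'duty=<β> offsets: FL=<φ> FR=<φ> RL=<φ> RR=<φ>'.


duty β = stance ticks per leg = 8
FL: stance ticks = 8; W→S at t=6 → φ=10
FR: stance ticks = 8; W→S at t=6 → φ=10
RL: stance ticks = 8; W→S at t=13 → φ=3
RR: stance ticks = 8; W→S at t=12 → φ=4

duty=8 offsets: FL=10 FR=10 RL=3 RR=4


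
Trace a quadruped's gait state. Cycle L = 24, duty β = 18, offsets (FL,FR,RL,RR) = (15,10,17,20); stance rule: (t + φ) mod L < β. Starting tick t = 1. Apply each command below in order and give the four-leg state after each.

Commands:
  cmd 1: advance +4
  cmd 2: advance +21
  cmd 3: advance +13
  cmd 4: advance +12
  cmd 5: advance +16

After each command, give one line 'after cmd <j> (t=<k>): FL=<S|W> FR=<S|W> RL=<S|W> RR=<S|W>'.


start t=1: FL=S FR=S RL=W RR=W
cmd 1: advance +4 → t=5, phase=(20,15,22,1) → FL=W FR=S RL=W RR=S
cmd 2: advance +21 → t=26, phase=(17,12,19,22) → FL=S FR=S RL=W RR=W
cmd 3: advance +13 → t=39, phase=(6,1,8,11) → FL=S FR=S RL=S RR=S
cmd 4: advance +12 → t=51, phase=(18,13,20,23) → FL=W FR=S RL=W RR=W
cmd 5: advance +16 → t=67, phase=(10,5,12,15) → FL=S FR=S RL=S RR=S

after cmd 1 (t=5): FL=W FR=S RL=W RR=S
after cmd 2 (t=26): FL=S FR=S RL=W RR=W
after cmd 3 (t=39): FL=S FR=S RL=S RR=S
after cmd 4 (t=51): FL=W FR=S RL=W RR=W
after cmd 5 (t=67): FL=S FR=S RL=S RR=S


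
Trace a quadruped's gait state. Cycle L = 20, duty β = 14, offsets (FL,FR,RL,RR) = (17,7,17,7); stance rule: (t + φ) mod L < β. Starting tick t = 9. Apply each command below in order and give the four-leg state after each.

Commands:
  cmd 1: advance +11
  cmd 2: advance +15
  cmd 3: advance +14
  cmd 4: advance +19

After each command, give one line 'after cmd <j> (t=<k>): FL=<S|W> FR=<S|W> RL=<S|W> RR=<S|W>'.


after cmd 1 (t=20): FL=W FR=S RL=W RR=S
after cmd 2 (t=35): FL=S FR=S RL=S RR=S
after cmd 3 (t=49): FL=S FR=W RL=S RR=W
after cmd 4 (t=68): FL=S FR=W RL=S RR=W

start t=9: FL=S FR=W RL=S RR=W
cmd 1: advance +11 → t=20, phase=(17,7,17,7) → FL=W FR=S RL=W RR=S
cmd 2: advance +15 → t=35, phase=(12,2,12,2) → FL=S FR=S RL=S RR=S
cmd 3: advance +14 → t=49, phase=(6,16,6,16) → FL=S FR=W RL=S RR=W
cmd 4: advance +19 → t=68, phase=(5,15,5,15) → FL=S FR=W RL=S RR=W


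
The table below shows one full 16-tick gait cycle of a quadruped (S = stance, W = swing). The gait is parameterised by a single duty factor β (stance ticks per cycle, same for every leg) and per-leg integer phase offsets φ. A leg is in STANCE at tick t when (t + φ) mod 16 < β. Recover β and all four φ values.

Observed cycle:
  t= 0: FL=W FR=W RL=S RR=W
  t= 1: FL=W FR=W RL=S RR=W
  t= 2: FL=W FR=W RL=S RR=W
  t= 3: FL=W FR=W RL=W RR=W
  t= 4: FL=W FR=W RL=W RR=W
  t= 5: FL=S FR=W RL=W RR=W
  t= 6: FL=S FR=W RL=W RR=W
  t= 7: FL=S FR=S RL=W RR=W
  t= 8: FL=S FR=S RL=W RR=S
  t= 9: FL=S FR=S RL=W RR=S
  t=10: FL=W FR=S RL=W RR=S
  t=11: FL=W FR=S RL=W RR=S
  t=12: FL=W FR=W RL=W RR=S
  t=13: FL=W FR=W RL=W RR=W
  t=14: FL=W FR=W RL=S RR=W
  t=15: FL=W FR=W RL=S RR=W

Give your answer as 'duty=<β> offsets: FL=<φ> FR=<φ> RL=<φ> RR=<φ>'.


duty=5 offsets: FL=11 FR=9 RL=2 RR=8

duty β = stance ticks per leg = 5
FL: stance ticks = 5; W→S at t=5 → φ=11
FR: stance ticks = 5; W→S at t=7 → φ=9
RL: stance ticks = 5; W→S at t=14 → φ=2
RR: stance ticks = 5; W→S at t=8 → φ=8


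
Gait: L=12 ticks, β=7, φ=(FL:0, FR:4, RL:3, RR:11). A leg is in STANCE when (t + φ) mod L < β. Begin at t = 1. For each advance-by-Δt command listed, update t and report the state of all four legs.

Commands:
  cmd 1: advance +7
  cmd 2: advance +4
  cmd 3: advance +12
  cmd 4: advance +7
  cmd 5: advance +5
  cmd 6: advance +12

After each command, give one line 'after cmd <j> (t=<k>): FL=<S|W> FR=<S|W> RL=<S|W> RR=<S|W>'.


after cmd 1 (t=8): FL=W FR=S RL=W RR=W
after cmd 2 (t=12): FL=S FR=S RL=S RR=W
after cmd 3 (t=24): FL=S FR=S RL=S RR=W
after cmd 4 (t=31): FL=W FR=W RL=W RR=S
after cmd 5 (t=36): FL=S FR=S RL=S RR=W
after cmd 6 (t=48): FL=S FR=S RL=S RR=W

start t=1: FL=S FR=S RL=S RR=S
cmd 1: advance +7 → t=8, phase=(8,0,11,7) → FL=W FR=S RL=W RR=W
cmd 2: advance +4 → t=12, phase=(0,4,3,11) → FL=S FR=S RL=S RR=W
cmd 3: advance +12 → t=24, phase=(0,4,3,11) → FL=S FR=S RL=S RR=W
cmd 4: advance +7 → t=31, phase=(7,11,10,6) → FL=W FR=W RL=W RR=S
cmd 5: advance +5 → t=36, phase=(0,4,3,11) → FL=S FR=S RL=S RR=W
cmd 6: advance +12 → t=48, phase=(0,4,3,11) → FL=S FR=S RL=S RR=W


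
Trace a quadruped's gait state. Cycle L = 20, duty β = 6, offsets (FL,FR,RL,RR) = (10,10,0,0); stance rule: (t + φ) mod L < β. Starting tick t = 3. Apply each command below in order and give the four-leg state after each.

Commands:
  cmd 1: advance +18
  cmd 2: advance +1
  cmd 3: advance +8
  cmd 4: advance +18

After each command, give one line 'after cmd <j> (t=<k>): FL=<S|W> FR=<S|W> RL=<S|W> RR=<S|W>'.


start t=3: FL=W FR=W RL=S RR=S
cmd 1: advance +18 → t=21, phase=(11,11,1,1) → FL=W FR=W RL=S RR=S
cmd 2: advance +1 → t=22, phase=(12,12,2,2) → FL=W FR=W RL=S RR=S
cmd 3: advance +8 → t=30, phase=(0,0,10,10) → FL=S FR=S RL=W RR=W
cmd 4: advance +18 → t=48, phase=(18,18,8,8) → FL=W FR=W RL=W RR=W

after cmd 1 (t=21): FL=W FR=W RL=S RR=S
after cmd 2 (t=22): FL=W FR=W RL=S RR=S
after cmd 3 (t=30): FL=S FR=S RL=W RR=W
after cmd 4 (t=48): FL=W FR=W RL=W RR=W


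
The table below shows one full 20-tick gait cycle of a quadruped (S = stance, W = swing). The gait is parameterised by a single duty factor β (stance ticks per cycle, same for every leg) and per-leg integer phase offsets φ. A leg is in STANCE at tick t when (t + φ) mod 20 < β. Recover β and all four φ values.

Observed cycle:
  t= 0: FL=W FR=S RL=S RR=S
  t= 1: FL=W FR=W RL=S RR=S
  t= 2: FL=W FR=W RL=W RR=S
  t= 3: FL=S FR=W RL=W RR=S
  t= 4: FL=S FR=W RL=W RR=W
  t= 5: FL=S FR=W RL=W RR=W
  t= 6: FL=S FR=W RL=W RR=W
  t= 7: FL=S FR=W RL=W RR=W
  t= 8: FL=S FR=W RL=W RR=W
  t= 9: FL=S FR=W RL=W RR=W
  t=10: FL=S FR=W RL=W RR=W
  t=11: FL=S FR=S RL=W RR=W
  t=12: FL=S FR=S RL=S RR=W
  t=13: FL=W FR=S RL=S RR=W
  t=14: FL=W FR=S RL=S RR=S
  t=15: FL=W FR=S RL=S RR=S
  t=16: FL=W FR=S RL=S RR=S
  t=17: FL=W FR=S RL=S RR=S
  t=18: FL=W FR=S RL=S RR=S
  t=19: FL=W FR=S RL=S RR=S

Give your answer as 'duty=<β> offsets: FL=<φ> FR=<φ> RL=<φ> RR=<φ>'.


duty β = stance ticks per leg = 10
FL: stance ticks = 10; W→S at t=3 → φ=17
FR: stance ticks = 10; W→S at t=11 → φ=9
RL: stance ticks = 10; W→S at t=12 → φ=8
RR: stance ticks = 10; W→S at t=14 → φ=6

duty=10 offsets: FL=17 FR=9 RL=8 RR=6


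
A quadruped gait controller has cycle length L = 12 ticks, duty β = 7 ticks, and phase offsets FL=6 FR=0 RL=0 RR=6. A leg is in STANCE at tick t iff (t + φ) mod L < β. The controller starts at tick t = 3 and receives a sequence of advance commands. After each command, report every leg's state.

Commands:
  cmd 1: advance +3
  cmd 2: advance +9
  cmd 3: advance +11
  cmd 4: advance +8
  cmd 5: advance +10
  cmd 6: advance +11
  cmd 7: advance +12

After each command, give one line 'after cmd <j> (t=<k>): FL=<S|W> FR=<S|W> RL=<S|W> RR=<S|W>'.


start t=3: FL=W FR=S RL=S RR=W
cmd 1: advance +3 → t=6, phase=(0,6,6,0) → FL=S FR=S RL=S RR=S
cmd 2: advance +9 → t=15, phase=(9,3,3,9) → FL=W FR=S RL=S RR=W
cmd 3: advance +11 → t=26, phase=(8,2,2,8) → FL=W FR=S RL=S RR=W
cmd 4: advance +8 → t=34, phase=(4,10,10,4) → FL=S FR=W RL=W RR=S
cmd 5: advance +10 → t=44, phase=(2,8,8,2) → FL=S FR=W RL=W RR=S
cmd 6: advance +11 → t=55, phase=(1,7,7,1) → FL=S FR=W RL=W RR=S
cmd 7: advance +12 → t=67, phase=(1,7,7,1) → FL=S FR=W RL=W RR=S

after cmd 1 (t=6): FL=S FR=S RL=S RR=S
after cmd 2 (t=15): FL=W FR=S RL=S RR=W
after cmd 3 (t=26): FL=W FR=S RL=S RR=W
after cmd 4 (t=34): FL=S FR=W RL=W RR=S
after cmd 5 (t=44): FL=S FR=W RL=W RR=S
after cmd 6 (t=55): FL=S FR=W RL=W RR=S
after cmd 7 (t=67): FL=S FR=W RL=W RR=S


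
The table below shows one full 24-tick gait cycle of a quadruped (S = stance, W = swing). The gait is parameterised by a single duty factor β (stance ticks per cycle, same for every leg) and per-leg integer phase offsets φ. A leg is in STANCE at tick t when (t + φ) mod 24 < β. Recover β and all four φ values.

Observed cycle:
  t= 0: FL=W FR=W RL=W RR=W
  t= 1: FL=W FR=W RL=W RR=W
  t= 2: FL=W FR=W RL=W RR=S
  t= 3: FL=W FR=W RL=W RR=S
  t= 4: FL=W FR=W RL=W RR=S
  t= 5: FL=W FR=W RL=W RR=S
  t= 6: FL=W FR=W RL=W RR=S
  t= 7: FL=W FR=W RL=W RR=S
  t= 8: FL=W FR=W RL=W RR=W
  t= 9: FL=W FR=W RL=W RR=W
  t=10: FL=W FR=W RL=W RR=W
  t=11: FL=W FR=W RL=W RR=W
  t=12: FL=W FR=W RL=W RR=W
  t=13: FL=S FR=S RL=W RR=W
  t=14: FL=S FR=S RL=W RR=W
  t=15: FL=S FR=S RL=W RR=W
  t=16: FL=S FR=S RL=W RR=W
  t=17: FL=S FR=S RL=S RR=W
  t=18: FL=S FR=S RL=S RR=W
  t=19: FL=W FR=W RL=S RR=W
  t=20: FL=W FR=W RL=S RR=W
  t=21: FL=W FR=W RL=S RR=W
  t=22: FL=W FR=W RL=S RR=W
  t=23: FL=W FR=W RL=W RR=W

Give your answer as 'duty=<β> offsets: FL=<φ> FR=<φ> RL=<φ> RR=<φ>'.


duty β = stance ticks per leg = 6
FL: stance ticks = 6; W→S at t=13 → φ=11
FR: stance ticks = 6; W→S at t=13 → φ=11
RL: stance ticks = 6; W→S at t=17 → φ=7
RR: stance ticks = 6; W→S at t=2 → φ=22

duty=6 offsets: FL=11 FR=11 RL=7 RR=22


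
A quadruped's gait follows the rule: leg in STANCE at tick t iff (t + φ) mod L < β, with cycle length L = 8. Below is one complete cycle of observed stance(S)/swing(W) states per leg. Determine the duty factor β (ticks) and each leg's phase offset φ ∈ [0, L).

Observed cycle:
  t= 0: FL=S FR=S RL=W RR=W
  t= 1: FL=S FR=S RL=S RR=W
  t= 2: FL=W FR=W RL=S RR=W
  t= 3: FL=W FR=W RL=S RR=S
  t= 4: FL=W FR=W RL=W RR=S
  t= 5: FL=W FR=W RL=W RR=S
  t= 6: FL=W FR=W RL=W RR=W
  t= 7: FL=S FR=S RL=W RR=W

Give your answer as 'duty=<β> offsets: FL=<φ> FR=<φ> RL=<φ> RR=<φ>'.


duty β = stance ticks per leg = 3
FL: stance ticks = 3; W→S at t=7 → φ=1
FR: stance ticks = 3; W→S at t=7 → φ=1
RL: stance ticks = 3; W→S at t=1 → φ=7
RR: stance ticks = 3; W→S at t=3 → φ=5

duty=3 offsets: FL=1 FR=1 RL=7 RR=5


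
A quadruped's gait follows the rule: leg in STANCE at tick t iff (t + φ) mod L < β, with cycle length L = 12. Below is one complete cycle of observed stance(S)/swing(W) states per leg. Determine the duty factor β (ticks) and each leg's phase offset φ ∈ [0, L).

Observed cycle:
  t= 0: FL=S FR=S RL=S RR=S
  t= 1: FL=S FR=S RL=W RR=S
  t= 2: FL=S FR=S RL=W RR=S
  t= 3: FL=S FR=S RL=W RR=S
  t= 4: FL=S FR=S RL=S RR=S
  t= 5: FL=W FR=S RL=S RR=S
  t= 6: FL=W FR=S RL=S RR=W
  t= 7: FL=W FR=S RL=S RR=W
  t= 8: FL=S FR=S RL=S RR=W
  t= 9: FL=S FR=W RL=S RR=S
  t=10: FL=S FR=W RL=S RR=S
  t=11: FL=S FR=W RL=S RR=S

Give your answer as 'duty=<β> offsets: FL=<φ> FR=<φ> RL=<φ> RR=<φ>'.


duty β = stance ticks per leg = 9
FL: stance ticks = 9; W→S at t=8 → φ=4
FR: stance ticks = 9; W→S at t=0 → φ=0
RL: stance ticks = 9; W→S at t=4 → φ=8
RR: stance ticks = 9; W→S at t=9 → φ=3

duty=9 offsets: FL=4 FR=0 RL=8 RR=3


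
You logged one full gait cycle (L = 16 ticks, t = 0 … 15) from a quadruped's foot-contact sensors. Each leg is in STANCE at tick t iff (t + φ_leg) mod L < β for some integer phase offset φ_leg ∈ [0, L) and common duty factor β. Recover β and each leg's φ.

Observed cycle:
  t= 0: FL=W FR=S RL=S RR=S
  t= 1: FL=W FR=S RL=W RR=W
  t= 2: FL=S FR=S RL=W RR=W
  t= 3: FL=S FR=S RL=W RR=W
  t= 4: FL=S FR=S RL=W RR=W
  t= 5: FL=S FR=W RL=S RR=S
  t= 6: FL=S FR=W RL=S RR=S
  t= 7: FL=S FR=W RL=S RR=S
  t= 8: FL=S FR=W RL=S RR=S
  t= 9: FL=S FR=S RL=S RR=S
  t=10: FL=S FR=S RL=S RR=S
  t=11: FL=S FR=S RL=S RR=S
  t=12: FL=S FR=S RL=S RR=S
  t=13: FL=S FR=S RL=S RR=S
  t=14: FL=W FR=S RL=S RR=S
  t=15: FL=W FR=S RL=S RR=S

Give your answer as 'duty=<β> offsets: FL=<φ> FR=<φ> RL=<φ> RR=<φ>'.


duty=12 offsets: FL=14 FR=7 RL=11 RR=11

duty β = stance ticks per leg = 12
FL: stance ticks = 12; W→S at t=2 → φ=14
FR: stance ticks = 12; W→S at t=9 → φ=7
RL: stance ticks = 12; W→S at t=5 → φ=11
RR: stance ticks = 12; W→S at t=5 → φ=11


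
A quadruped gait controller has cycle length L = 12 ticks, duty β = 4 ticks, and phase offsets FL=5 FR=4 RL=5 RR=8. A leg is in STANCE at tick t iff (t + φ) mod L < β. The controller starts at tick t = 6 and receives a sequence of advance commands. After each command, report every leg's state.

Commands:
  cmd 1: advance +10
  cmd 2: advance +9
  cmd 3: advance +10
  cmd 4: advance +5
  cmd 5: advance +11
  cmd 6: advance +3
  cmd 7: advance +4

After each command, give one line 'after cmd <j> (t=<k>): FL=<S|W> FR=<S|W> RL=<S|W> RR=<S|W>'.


after cmd 1 (t=16): FL=W FR=W RL=W RR=S
after cmd 2 (t=25): FL=W FR=W RL=W RR=W
after cmd 3 (t=35): FL=W FR=S RL=W RR=W
after cmd 4 (t=40): FL=W FR=W RL=W RR=S
after cmd 5 (t=51): FL=W FR=W RL=W RR=W
after cmd 6 (t=54): FL=W FR=W RL=W RR=S
after cmd 7 (t=58): FL=S FR=S RL=S RR=W

start t=6: FL=W FR=W RL=W RR=S
cmd 1: advance +10 → t=16, phase=(9,8,9,0) → FL=W FR=W RL=W RR=S
cmd 2: advance +9 → t=25, phase=(6,5,6,9) → FL=W FR=W RL=W RR=W
cmd 3: advance +10 → t=35, phase=(4,3,4,7) → FL=W FR=S RL=W RR=W
cmd 4: advance +5 → t=40, phase=(9,8,9,0) → FL=W FR=W RL=W RR=S
cmd 5: advance +11 → t=51, phase=(8,7,8,11) → FL=W FR=W RL=W RR=W
cmd 6: advance +3 → t=54, phase=(11,10,11,2) → FL=W FR=W RL=W RR=S
cmd 7: advance +4 → t=58, phase=(3,2,3,6) → FL=S FR=S RL=S RR=W


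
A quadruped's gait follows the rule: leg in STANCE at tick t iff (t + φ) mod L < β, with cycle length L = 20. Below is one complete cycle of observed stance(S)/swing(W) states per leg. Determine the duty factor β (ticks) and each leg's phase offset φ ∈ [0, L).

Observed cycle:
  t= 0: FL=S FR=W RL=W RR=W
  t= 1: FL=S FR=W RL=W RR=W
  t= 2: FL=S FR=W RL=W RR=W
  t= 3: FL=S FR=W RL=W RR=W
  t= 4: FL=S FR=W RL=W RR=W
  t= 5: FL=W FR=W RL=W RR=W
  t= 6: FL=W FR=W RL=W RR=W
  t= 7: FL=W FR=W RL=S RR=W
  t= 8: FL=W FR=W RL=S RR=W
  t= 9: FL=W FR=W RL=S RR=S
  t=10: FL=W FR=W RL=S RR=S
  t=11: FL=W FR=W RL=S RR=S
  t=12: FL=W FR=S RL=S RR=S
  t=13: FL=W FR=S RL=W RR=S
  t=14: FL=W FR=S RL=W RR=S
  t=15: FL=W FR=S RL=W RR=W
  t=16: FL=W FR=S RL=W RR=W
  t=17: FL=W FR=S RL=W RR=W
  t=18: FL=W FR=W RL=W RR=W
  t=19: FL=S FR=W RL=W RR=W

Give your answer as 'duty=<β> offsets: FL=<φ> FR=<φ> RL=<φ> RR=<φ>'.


duty=6 offsets: FL=1 FR=8 RL=13 RR=11

duty β = stance ticks per leg = 6
FL: stance ticks = 6; W→S at t=19 → φ=1
FR: stance ticks = 6; W→S at t=12 → φ=8
RL: stance ticks = 6; W→S at t=7 → φ=13
RR: stance ticks = 6; W→S at t=9 → φ=11


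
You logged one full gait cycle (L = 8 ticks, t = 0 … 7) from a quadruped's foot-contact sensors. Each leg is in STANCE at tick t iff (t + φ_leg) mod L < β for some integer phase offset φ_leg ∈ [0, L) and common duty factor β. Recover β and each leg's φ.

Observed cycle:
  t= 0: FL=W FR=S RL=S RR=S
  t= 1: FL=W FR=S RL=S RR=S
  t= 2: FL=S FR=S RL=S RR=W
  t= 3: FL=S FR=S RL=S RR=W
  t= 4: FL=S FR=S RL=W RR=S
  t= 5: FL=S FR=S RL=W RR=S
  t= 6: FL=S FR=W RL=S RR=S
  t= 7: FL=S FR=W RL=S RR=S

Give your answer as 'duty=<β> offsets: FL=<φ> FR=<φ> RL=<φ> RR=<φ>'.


duty=6 offsets: FL=6 FR=0 RL=2 RR=4

duty β = stance ticks per leg = 6
FL: stance ticks = 6; W→S at t=2 → φ=6
FR: stance ticks = 6; W→S at t=0 → φ=0
RL: stance ticks = 6; W→S at t=6 → φ=2
RR: stance ticks = 6; W→S at t=4 → φ=4


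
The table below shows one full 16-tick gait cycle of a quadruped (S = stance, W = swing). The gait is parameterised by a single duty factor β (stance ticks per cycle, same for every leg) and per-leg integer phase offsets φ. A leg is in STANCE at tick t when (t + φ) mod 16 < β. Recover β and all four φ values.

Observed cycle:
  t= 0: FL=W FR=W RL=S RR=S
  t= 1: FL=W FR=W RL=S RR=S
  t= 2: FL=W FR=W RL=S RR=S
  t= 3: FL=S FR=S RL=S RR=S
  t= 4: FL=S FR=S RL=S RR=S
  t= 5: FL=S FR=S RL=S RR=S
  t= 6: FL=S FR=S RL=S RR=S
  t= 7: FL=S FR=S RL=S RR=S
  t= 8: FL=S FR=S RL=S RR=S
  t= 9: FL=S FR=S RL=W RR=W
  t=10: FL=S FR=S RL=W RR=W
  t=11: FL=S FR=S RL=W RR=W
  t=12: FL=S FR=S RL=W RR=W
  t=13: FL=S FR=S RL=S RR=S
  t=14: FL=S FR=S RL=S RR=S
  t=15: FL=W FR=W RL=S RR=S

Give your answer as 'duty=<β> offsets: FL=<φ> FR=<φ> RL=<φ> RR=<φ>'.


duty=12 offsets: FL=13 FR=13 RL=3 RR=3

duty β = stance ticks per leg = 12
FL: stance ticks = 12; W→S at t=3 → φ=13
FR: stance ticks = 12; W→S at t=3 → φ=13
RL: stance ticks = 12; W→S at t=13 → φ=3
RR: stance ticks = 12; W→S at t=13 → φ=3


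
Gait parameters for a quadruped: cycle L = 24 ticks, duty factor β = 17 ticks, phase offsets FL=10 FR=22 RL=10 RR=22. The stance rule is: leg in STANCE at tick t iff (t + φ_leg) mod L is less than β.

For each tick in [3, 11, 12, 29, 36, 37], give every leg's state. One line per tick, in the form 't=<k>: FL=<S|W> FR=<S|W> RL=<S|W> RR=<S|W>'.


t=3: FL=S FR=S RL=S RR=S
t=11: FL=W FR=S RL=W RR=S
t=12: FL=W FR=S RL=W RR=S
t=29: FL=S FR=S RL=S RR=S
t=36: FL=W FR=S RL=W RR=S
t=37: FL=W FR=S RL=W RR=S

t=3: phase=(13,1,13,1) vs β=17 → FL=S FR=S RL=S RR=S
t=11: phase=(21,9,21,9) vs β=17 → FL=W FR=S RL=W RR=S
t=12: phase=(22,10,22,10) vs β=17 → FL=W FR=S RL=W RR=S
t=29: phase=(15,3,15,3) vs β=17 → FL=S FR=S RL=S RR=S
t=36: phase=(22,10,22,10) vs β=17 → FL=W FR=S RL=W RR=S
t=37: phase=(23,11,23,11) vs β=17 → FL=W FR=S RL=W RR=S


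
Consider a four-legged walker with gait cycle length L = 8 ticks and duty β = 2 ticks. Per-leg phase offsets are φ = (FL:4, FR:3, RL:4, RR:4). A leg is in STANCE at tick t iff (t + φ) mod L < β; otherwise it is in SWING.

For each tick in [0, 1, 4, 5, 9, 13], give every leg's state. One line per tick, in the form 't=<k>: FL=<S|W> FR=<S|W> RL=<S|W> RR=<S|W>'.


t=0: FL=W FR=W RL=W RR=W
t=1: FL=W FR=W RL=W RR=W
t=4: FL=S FR=W RL=S RR=S
t=5: FL=S FR=S RL=S RR=S
t=9: FL=W FR=W RL=W RR=W
t=13: FL=S FR=S RL=S RR=S

t=0: phase=(4,3,4,4) vs β=2 → FL=W FR=W RL=W RR=W
t=1: phase=(5,4,5,5) vs β=2 → FL=W FR=W RL=W RR=W
t=4: phase=(0,7,0,0) vs β=2 → FL=S FR=W RL=S RR=S
t=5: phase=(1,0,1,1) vs β=2 → FL=S FR=S RL=S RR=S
t=9: phase=(5,4,5,5) vs β=2 → FL=W FR=W RL=W RR=W
t=13: phase=(1,0,1,1) vs β=2 → FL=S FR=S RL=S RR=S


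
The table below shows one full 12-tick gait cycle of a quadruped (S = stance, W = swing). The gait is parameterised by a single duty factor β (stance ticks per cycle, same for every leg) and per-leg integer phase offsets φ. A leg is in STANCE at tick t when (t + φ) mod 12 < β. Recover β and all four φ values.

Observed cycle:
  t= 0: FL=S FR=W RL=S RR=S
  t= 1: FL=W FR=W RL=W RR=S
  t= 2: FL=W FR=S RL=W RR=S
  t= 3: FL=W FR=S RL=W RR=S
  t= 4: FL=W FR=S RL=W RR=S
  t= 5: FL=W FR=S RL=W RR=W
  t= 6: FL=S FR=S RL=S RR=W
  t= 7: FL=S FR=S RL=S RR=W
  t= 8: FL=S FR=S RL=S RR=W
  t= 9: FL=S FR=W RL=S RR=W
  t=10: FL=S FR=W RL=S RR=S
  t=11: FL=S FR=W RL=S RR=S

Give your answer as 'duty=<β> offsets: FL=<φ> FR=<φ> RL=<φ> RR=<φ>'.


duty β = stance ticks per leg = 7
FL: stance ticks = 7; W→S at t=6 → φ=6
FR: stance ticks = 7; W→S at t=2 → φ=10
RL: stance ticks = 7; W→S at t=6 → φ=6
RR: stance ticks = 7; W→S at t=10 → φ=2

duty=7 offsets: FL=6 FR=10 RL=6 RR=2


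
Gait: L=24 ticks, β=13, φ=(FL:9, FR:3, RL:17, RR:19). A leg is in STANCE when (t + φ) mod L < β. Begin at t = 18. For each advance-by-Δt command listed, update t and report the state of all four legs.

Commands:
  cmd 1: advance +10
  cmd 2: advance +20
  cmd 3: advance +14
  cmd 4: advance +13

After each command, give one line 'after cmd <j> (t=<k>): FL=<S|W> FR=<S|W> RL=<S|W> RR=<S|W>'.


after cmd 1 (t=28): FL=W FR=S RL=W RR=W
after cmd 2 (t=48): FL=S FR=S RL=W RR=W
after cmd 3 (t=62): FL=W FR=W RL=S RR=S
after cmd 4 (t=75): FL=S FR=S RL=W RR=W

start t=18: FL=S FR=W RL=S RR=W
cmd 1: advance +10 → t=28, phase=(13,7,21,23) → FL=W FR=S RL=W RR=W
cmd 2: advance +20 → t=48, phase=(9,3,17,19) → FL=S FR=S RL=W RR=W
cmd 3: advance +14 → t=62, phase=(23,17,7,9) → FL=W FR=W RL=S RR=S
cmd 4: advance +13 → t=75, phase=(12,6,20,22) → FL=S FR=S RL=W RR=W


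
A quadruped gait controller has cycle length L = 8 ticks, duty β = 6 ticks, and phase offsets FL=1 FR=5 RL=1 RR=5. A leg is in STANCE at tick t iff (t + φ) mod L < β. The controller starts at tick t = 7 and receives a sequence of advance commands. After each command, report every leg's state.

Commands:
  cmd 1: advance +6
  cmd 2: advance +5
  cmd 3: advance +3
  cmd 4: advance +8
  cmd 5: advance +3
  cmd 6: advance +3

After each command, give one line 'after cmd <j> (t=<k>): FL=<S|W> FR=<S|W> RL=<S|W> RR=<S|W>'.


start t=7: FL=S FR=S RL=S RR=S
cmd 1: advance +6 → t=13, phase=(6,2,6,2) → FL=W FR=S RL=W RR=S
cmd 2: advance +5 → t=18, phase=(3,7,3,7) → FL=S FR=W RL=S RR=W
cmd 3: advance +3 → t=21, phase=(6,2,6,2) → FL=W FR=S RL=W RR=S
cmd 4: advance +8 → t=29, phase=(6,2,6,2) → FL=W FR=S RL=W RR=S
cmd 5: advance +3 → t=32, phase=(1,5,1,5) → FL=S FR=S RL=S RR=S
cmd 6: advance +3 → t=35, phase=(4,0,4,0) → FL=S FR=S RL=S RR=S

after cmd 1 (t=13): FL=W FR=S RL=W RR=S
after cmd 2 (t=18): FL=S FR=W RL=S RR=W
after cmd 3 (t=21): FL=W FR=S RL=W RR=S
after cmd 4 (t=29): FL=W FR=S RL=W RR=S
after cmd 5 (t=32): FL=S FR=S RL=S RR=S
after cmd 6 (t=35): FL=S FR=S RL=S RR=S


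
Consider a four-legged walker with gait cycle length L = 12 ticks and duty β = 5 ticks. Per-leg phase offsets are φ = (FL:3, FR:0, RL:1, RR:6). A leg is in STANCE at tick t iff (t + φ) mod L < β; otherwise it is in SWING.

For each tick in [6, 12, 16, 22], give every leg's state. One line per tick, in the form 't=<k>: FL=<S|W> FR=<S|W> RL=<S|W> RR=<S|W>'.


t=6: FL=W FR=W RL=W RR=S
t=12: FL=S FR=S RL=S RR=W
t=16: FL=W FR=S RL=W RR=W
t=22: FL=S FR=W RL=W RR=S

t=6: phase=(9,6,7,0) vs β=5 → FL=W FR=W RL=W RR=S
t=12: phase=(3,0,1,6) vs β=5 → FL=S FR=S RL=S RR=W
t=16: phase=(7,4,5,10) vs β=5 → FL=W FR=S RL=W RR=W
t=22: phase=(1,10,11,4) vs β=5 → FL=S FR=W RL=W RR=S


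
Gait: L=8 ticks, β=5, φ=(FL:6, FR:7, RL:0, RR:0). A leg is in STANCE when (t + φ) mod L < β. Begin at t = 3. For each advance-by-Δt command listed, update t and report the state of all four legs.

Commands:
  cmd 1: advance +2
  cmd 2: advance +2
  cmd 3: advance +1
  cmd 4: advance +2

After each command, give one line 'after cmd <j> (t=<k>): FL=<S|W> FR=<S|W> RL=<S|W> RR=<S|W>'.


after cmd 1 (t=5): FL=S FR=S RL=W RR=W
after cmd 2 (t=7): FL=W FR=W RL=W RR=W
after cmd 3 (t=8): FL=W FR=W RL=S RR=S
after cmd 4 (t=10): FL=S FR=S RL=S RR=S

start t=3: FL=S FR=S RL=S RR=S
cmd 1: advance +2 → t=5, phase=(3,4,5,5) → FL=S FR=S RL=W RR=W
cmd 2: advance +2 → t=7, phase=(5,6,7,7) → FL=W FR=W RL=W RR=W
cmd 3: advance +1 → t=8, phase=(6,7,0,0) → FL=W FR=W RL=S RR=S
cmd 4: advance +2 → t=10, phase=(0,1,2,2) → FL=S FR=S RL=S RR=S


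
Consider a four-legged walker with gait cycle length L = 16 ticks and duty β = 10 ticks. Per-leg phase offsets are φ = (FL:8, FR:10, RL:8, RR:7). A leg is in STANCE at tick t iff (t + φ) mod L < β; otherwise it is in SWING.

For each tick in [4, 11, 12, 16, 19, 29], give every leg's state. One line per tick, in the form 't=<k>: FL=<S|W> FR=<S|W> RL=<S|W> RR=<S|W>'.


t=4: phase=(12,14,12,11) vs β=10 → FL=W FR=W RL=W RR=W
t=11: phase=(3,5,3,2) vs β=10 → FL=S FR=S RL=S RR=S
t=12: phase=(4,6,4,3) vs β=10 → FL=S FR=S RL=S RR=S
t=16: phase=(8,10,8,7) vs β=10 → FL=S FR=W RL=S RR=S
t=19: phase=(11,13,11,10) vs β=10 → FL=W FR=W RL=W RR=W
t=29: phase=(5,7,5,4) vs β=10 → FL=S FR=S RL=S RR=S

t=4: FL=W FR=W RL=W RR=W
t=11: FL=S FR=S RL=S RR=S
t=12: FL=S FR=S RL=S RR=S
t=16: FL=S FR=W RL=S RR=S
t=19: FL=W FR=W RL=W RR=W
t=29: FL=S FR=S RL=S RR=S


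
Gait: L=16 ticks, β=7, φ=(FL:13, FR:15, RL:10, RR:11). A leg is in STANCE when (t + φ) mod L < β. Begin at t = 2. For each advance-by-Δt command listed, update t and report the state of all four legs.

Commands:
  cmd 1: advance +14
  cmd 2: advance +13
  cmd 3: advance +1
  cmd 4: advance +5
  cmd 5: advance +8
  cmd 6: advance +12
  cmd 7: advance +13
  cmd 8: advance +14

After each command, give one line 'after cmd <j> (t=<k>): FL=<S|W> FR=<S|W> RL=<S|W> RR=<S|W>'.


start t=2: FL=W FR=S RL=W RR=W
cmd 1: advance +14 → t=16, phase=(13,15,10,11) → FL=W FR=W RL=W RR=W
cmd 2: advance +13 → t=29, phase=(10,12,7,8) → FL=W FR=W RL=W RR=W
cmd 3: advance +1 → t=30, phase=(11,13,8,9) → FL=W FR=W RL=W RR=W
cmd 4: advance +5 → t=35, phase=(0,2,13,14) → FL=S FR=S RL=W RR=W
cmd 5: advance +8 → t=43, phase=(8,10,5,6) → FL=W FR=W RL=S RR=S
cmd 6: advance +12 → t=55, phase=(4,6,1,2) → FL=S FR=S RL=S RR=S
cmd 7: advance +13 → t=68, phase=(1,3,14,15) → FL=S FR=S RL=W RR=W
cmd 8: advance +14 → t=82, phase=(15,1,12,13) → FL=W FR=S RL=W RR=W

after cmd 1 (t=16): FL=W FR=W RL=W RR=W
after cmd 2 (t=29): FL=W FR=W RL=W RR=W
after cmd 3 (t=30): FL=W FR=W RL=W RR=W
after cmd 4 (t=35): FL=S FR=S RL=W RR=W
after cmd 5 (t=43): FL=W FR=W RL=S RR=S
after cmd 6 (t=55): FL=S FR=S RL=S RR=S
after cmd 7 (t=68): FL=S FR=S RL=W RR=W
after cmd 8 (t=82): FL=W FR=S RL=W RR=W


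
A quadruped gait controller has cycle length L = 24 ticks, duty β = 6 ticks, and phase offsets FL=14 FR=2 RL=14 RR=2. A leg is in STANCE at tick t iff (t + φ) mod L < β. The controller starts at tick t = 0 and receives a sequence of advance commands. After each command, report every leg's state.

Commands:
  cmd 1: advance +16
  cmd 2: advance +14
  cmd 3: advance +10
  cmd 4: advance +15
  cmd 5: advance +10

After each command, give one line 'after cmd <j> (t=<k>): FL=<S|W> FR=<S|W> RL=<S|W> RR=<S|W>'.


after cmd 1 (t=16): FL=W FR=W RL=W RR=W
after cmd 2 (t=30): FL=W FR=W RL=W RR=W
after cmd 3 (t=40): FL=W FR=W RL=W RR=W
after cmd 4 (t=55): FL=W FR=W RL=W RR=W
after cmd 5 (t=65): FL=W FR=W RL=W RR=W

start t=0: FL=W FR=S RL=W RR=S
cmd 1: advance +16 → t=16, phase=(6,18,6,18) → FL=W FR=W RL=W RR=W
cmd 2: advance +14 → t=30, phase=(20,8,20,8) → FL=W FR=W RL=W RR=W
cmd 3: advance +10 → t=40, phase=(6,18,6,18) → FL=W FR=W RL=W RR=W
cmd 4: advance +15 → t=55, phase=(21,9,21,9) → FL=W FR=W RL=W RR=W
cmd 5: advance +10 → t=65, phase=(7,19,7,19) → FL=W FR=W RL=W RR=W


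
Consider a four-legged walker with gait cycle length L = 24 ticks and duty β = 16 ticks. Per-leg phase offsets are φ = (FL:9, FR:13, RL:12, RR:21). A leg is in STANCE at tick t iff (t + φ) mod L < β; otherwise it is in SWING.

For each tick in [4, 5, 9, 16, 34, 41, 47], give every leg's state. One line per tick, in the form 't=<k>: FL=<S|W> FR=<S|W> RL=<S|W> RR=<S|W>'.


t=4: phase=(13,17,16,1) vs β=16 → FL=S FR=W RL=W RR=S
t=5: phase=(14,18,17,2) vs β=16 → FL=S FR=W RL=W RR=S
t=9: phase=(18,22,21,6) vs β=16 → FL=W FR=W RL=W RR=S
t=16: phase=(1,5,4,13) vs β=16 → FL=S FR=S RL=S RR=S
t=34: phase=(19,23,22,7) vs β=16 → FL=W FR=W RL=W RR=S
t=41: phase=(2,6,5,14) vs β=16 → FL=S FR=S RL=S RR=S
t=47: phase=(8,12,11,20) vs β=16 → FL=S FR=S RL=S RR=W

t=4: FL=S FR=W RL=W RR=S
t=5: FL=S FR=W RL=W RR=S
t=9: FL=W FR=W RL=W RR=S
t=16: FL=S FR=S RL=S RR=S
t=34: FL=W FR=W RL=W RR=S
t=41: FL=S FR=S RL=S RR=S
t=47: FL=S FR=S RL=S RR=W


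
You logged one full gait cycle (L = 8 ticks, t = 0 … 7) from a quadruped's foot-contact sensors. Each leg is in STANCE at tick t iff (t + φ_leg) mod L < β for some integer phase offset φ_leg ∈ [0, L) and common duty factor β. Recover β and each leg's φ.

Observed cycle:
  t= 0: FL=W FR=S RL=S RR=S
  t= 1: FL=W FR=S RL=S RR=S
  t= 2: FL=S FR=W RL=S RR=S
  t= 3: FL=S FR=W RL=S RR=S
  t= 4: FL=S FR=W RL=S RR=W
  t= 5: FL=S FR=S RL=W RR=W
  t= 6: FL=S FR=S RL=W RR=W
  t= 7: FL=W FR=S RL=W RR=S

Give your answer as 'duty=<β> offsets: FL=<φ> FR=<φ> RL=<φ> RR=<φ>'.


duty β = stance ticks per leg = 5
FL: stance ticks = 5; W→S at t=2 → φ=6
FR: stance ticks = 5; W→S at t=5 → φ=3
RL: stance ticks = 5; W→S at t=0 → φ=0
RR: stance ticks = 5; W→S at t=7 → φ=1

duty=5 offsets: FL=6 FR=3 RL=0 RR=1


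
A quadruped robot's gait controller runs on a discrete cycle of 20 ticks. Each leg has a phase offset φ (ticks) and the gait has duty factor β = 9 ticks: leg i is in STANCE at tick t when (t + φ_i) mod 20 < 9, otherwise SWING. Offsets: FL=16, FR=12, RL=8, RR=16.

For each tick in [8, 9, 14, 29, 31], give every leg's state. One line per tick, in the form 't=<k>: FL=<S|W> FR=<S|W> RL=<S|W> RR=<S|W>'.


t=8: FL=S FR=S RL=W RR=S
t=9: FL=S FR=S RL=W RR=S
t=14: FL=W FR=S RL=S RR=W
t=29: FL=S FR=S RL=W RR=S
t=31: FL=S FR=S RL=W RR=S

t=8: phase=(4,0,16,4) vs β=9 → FL=S FR=S RL=W RR=S
t=9: phase=(5,1,17,5) vs β=9 → FL=S FR=S RL=W RR=S
t=14: phase=(10,6,2,10) vs β=9 → FL=W FR=S RL=S RR=W
t=29: phase=(5,1,17,5) vs β=9 → FL=S FR=S RL=W RR=S
t=31: phase=(7,3,19,7) vs β=9 → FL=S FR=S RL=W RR=S


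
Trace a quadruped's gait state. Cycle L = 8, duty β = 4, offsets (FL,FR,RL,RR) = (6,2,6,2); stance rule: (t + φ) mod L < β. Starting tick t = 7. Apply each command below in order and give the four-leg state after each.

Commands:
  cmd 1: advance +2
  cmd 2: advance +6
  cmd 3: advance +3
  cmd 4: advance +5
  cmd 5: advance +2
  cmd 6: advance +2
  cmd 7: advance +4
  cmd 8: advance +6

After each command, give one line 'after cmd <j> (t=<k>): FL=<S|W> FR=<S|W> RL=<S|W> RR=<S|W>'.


after cmd 1 (t=9): FL=W FR=S RL=W RR=S
after cmd 2 (t=15): FL=W FR=S RL=W RR=S
after cmd 3 (t=18): FL=S FR=W RL=S RR=W
after cmd 4 (t=23): FL=W FR=S RL=W RR=S
after cmd 5 (t=25): FL=W FR=S RL=W RR=S
after cmd 6 (t=27): FL=S FR=W RL=S RR=W
after cmd 7 (t=31): FL=W FR=S RL=W RR=S
after cmd 8 (t=37): FL=S FR=W RL=S RR=W

start t=7: FL=W FR=S RL=W RR=S
cmd 1: advance +2 → t=9, phase=(7,3,7,3) → FL=W FR=S RL=W RR=S
cmd 2: advance +6 → t=15, phase=(5,1,5,1) → FL=W FR=S RL=W RR=S
cmd 3: advance +3 → t=18, phase=(0,4,0,4) → FL=S FR=W RL=S RR=W
cmd 4: advance +5 → t=23, phase=(5,1,5,1) → FL=W FR=S RL=W RR=S
cmd 5: advance +2 → t=25, phase=(7,3,7,3) → FL=W FR=S RL=W RR=S
cmd 6: advance +2 → t=27, phase=(1,5,1,5) → FL=S FR=W RL=S RR=W
cmd 7: advance +4 → t=31, phase=(5,1,5,1) → FL=W FR=S RL=W RR=S
cmd 8: advance +6 → t=37, phase=(3,7,3,7) → FL=S FR=W RL=S RR=W


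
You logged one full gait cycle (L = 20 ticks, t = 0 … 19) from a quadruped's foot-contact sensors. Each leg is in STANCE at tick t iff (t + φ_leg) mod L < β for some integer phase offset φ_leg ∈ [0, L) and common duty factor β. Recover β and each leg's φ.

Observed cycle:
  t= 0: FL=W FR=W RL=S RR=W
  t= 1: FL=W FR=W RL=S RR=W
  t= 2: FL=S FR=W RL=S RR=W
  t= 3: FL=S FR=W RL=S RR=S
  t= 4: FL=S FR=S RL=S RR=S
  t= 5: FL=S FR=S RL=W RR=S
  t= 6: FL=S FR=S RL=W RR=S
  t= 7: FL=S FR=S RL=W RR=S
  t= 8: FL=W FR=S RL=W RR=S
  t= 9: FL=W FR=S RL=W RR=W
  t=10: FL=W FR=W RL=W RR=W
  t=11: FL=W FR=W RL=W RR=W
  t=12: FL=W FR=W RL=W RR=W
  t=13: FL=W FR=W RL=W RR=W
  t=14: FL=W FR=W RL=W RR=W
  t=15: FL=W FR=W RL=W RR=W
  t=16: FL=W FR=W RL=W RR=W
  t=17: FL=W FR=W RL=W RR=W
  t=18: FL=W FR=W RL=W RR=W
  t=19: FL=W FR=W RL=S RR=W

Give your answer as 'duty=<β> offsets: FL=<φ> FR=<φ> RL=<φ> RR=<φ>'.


duty=6 offsets: FL=18 FR=16 RL=1 RR=17

duty β = stance ticks per leg = 6
FL: stance ticks = 6; W→S at t=2 → φ=18
FR: stance ticks = 6; W→S at t=4 → φ=16
RL: stance ticks = 6; W→S at t=19 → φ=1
RR: stance ticks = 6; W→S at t=3 → φ=17


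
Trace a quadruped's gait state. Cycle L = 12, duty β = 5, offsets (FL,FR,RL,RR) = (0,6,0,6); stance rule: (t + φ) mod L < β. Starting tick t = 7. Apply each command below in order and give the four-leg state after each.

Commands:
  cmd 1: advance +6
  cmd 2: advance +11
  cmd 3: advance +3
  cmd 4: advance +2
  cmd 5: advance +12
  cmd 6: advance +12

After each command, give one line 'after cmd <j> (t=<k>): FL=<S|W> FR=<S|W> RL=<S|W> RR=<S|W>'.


after cmd 1 (t=13): FL=S FR=W RL=S RR=W
after cmd 2 (t=24): FL=S FR=W RL=S RR=W
after cmd 3 (t=27): FL=S FR=W RL=S RR=W
after cmd 4 (t=29): FL=W FR=W RL=W RR=W
after cmd 5 (t=41): FL=W FR=W RL=W RR=W
after cmd 6 (t=53): FL=W FR=W RL=W RR=W

start t=7: FL=W FR=S RL=W RR=S
cmd 1: advance +6 → t=13, phase=(1,7,1,7) → FL=S FR=W RL=S RR=W
cmd 2: advance +11 → t=24, phase=(0,6,0,6) → FL=S FR=W RL=S RR=W
cmd 3: advance +3 → t=27, phase=(3,9,3,9) → FL=S FR=W RL=S RR=W
cmd 4: advance +2 → t=29, phase=(5,11,5,11) → FL=W FR=W RL=W RR=W
cmd 5: advance +12 → t=41, phase=(5,11,5,11) → FL=W FR=W RL=W RR=W
cmd 6: advance +12 → t=53, phase=(5,11,5,11) → FL=W FR=W RL=W RR=W


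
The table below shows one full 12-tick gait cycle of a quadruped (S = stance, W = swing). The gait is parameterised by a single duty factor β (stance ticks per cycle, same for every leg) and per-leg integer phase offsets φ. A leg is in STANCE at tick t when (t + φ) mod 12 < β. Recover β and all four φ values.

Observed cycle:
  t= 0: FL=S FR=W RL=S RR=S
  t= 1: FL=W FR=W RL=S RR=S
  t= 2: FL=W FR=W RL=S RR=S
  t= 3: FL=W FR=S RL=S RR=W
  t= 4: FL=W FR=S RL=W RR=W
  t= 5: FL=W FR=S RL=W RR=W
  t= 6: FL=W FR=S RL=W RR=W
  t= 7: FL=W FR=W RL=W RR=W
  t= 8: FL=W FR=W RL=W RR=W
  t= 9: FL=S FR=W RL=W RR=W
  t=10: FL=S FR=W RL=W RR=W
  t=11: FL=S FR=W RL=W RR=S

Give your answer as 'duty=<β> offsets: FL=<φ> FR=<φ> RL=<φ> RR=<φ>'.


duty=4 offsets: FL=3 FR=9 RL=0 RR=1

duty β = stance ticks per leg = 4
FL: stance ticks = 4; W→S at t=9 → φ=3
FR: stance ticks = 4; W→S at t=3 → φ=9
RL: stance ticks = 4; W→S at t=0 → φ=0
RR: stance ticks = 4; W→S at t=11 → φ=1


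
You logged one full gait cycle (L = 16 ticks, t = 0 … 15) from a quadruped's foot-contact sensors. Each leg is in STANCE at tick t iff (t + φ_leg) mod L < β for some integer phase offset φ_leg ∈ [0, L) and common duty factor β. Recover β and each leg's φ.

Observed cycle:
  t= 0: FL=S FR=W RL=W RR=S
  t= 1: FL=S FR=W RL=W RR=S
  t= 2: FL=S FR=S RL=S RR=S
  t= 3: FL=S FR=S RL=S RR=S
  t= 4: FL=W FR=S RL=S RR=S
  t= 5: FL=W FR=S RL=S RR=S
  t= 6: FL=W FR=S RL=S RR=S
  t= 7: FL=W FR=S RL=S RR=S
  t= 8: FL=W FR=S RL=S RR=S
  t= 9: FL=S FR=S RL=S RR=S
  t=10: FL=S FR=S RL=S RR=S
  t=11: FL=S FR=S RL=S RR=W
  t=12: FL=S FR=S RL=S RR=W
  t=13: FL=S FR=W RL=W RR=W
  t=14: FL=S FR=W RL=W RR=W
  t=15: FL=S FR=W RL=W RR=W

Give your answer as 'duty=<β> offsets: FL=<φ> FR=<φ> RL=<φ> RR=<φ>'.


duty=11 offsets: FL=7 FR=14 RL=14 RR=0

duty β = stance ticks per leg = 11
FL: stance ticks = 11; W→S at t=9 → φ=7
FR: stance ticks = 11; W→S at t=2 → φ=14
RL: stance ticks = 11; W→S at t=2 → φ=14
RR: stance ticks = 11; W→S at t=0 → φ=0


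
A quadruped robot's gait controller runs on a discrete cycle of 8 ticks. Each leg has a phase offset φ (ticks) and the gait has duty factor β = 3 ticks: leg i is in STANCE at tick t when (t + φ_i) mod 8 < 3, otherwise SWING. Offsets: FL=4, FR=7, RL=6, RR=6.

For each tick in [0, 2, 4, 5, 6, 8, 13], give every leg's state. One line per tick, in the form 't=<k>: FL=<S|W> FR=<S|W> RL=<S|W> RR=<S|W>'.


t=0: phase=(4,7,6,6) vs β=3 → FL=W FR=W RL=W RR=W
t=2: phase=(6,1,0,0) vs β=3 → FL=W FR=S RL=S RR=S
t=4: phase=(0,3,2,2) vs β=3 → FL=S FR=W RL=S RR=S
t=5: phase=(1,4,3,3) vs β=3 → FL=S FR=W RL=W RR=W
t=6: phase=(2,5,4,4) vs β=3 → FL=S FR=W RL=W RR=W
t=8: phase=(4,7,6,6) vs β=3 → FL=W FR=W RL=W RR=W
t=13: phase=(1,4,3,3) vs β=3 → FL=S FR=W RL=W RR=W

t=0: FL=W FR=W RL=W RR=W
t=2: FL=W FR=S RL=S RR=S
t=4: FL=S FR=W RL=S RR=S
t=5: FL=S FR=W RL=W RR=W
t=6: FL=S FR=W RL=W RR=W
t=8: FL=W FR=W RL=W RR=W
t=13: FL=S FR=W RL=W RR=W


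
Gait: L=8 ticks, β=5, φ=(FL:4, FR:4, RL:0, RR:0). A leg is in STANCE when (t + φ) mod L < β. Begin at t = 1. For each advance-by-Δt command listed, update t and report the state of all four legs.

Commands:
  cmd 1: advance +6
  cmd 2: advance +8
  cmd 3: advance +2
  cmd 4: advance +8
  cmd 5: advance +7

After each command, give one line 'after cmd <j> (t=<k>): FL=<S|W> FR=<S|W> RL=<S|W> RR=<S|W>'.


start t=1: FL=W FR=W RL=S RR=S
cmd 1: advance +6 → t=7, phase=(3,3,7,7) → FL=S FR=S RL=W RR=W
cmd 2: advance +8 → t=15, phase=(3,3,7,7) → FL=S FR=S RL=W RR=W
cmd 3: advance +2 → t=17, phase=(5,5,1,1) → FL=W FR=W RL=S RR=S
cmd 4: advance +8 → t=25, phase=(5,5,1,1) → FL=W FR=W RL=S RR=S
cmd 5: advance +7 → t=32, phase=(4,4,0,0) → FL=S FR=S RL=S RR=S

after cmd 1 (t=7): FL=S FR=S RL=W RR=W
after cmd 2 (t=15): FL=S FR=S RL=W RR=W
after cmd 3 (t=17): FL=W FR=W RL=S RR=S
after cmd 4 (t=25): FL=W FR=W RL=S RR=S
after cmd 5 (t=32): FL=S FR=S RL=S RR=S


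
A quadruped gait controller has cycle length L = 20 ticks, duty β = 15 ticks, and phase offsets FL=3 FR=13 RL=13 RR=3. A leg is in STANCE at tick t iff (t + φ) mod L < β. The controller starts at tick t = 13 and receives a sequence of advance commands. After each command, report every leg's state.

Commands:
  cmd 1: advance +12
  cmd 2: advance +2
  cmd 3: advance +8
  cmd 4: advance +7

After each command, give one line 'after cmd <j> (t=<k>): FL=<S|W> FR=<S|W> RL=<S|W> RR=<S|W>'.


after cmd 1 (t=25): FL=S FR=W RL=W RR=S
after cmd 2 (t=27): FL=S FR=S RL=S RR=S
after cmd 3 (t=35): FL=W FR=S RL=S RR=W
after cmd 4 (t=42): FL=S FR=W RL=W RR=S

start t=13: FL=W FR=S RL=S RR=W
cmd 1: advance +12 → t=25, phase=(8,18,18,8) → FL=S FR=W RL=W RR=S
cmd 2: advance +2 → t=27, phase=(10,0,0,10) → FL=S FR=S RL=S RR=S
cmd 3: advance +8 → t=35, phase=(18,8,8,18) → FL=W FR=S RL=S RR=W
cmd 4: advance +7 → t=42, phase=(5,15,15,5) → FL=S FR=W RL=W RR=S
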